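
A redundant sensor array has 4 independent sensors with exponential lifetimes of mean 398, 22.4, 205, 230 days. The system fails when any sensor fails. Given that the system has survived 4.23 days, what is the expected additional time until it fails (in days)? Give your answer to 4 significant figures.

17.74

First-failure rate Σλ = 1/398 + 1/22.4 + 1/205 + 1/230 = 0.0563813.
By memorylessness the expected residual is 1/Σλ = 17.7364 days, regardless of the 4.23 already elapsed.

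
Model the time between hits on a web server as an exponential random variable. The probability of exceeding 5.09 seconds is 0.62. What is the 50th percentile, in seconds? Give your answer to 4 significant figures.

e^(−λ·5.09) = 0.62 ⇒ λ = −ln(0.62)/5.09 = 0.0939167.
50th percentile: 1 − e^(−λt) = 0.5, t = −ln(0.5)/λ = 7.38045 seconds.

7.380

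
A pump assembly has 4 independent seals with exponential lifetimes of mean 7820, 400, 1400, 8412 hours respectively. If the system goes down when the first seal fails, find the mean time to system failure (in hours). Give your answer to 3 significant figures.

The first failure time is exponential with rate Σλ_i = 1/7820 + 1/400 + 1/1400 + 1/8412 = 0.00346104 per hour.
E[min] = 1/Σλ = 1/0.00346104 = 288.93 hours.

289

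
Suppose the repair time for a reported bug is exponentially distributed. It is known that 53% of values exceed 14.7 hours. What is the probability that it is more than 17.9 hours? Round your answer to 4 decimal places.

e^(−λ·14.7) = 0.53 ⇒ λ = −ln(0.53)/14.7 = 0.043189.
P(X > 17.9) = e^(−0.043189·17.9) = e^(−0.77308) ≈ 0.4616.

0.4616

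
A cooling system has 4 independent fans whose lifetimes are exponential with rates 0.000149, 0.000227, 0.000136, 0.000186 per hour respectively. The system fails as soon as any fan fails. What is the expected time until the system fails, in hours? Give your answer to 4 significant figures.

The time to first failure is exponential with rate Σλ = 0.000149 + 0.000227 + 0.000136 + 0.000186 = 0.000698.
E[min] = 1/Σλ = 1/0.000698 = 1432.66 hours.

1433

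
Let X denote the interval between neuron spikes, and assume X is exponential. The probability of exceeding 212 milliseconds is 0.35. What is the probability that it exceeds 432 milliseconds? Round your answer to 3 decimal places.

0.118

e^(−λ·212) = 0.35 ⇒ λ = −ln(0.35)/212 = 0.00495199.
P(X > 432) = e^(−0.00495199·432) = e^(−2.1393) ≈ 0.118.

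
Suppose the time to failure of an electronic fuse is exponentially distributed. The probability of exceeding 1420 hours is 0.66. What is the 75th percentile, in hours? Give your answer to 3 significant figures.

e^(−λ·1420) = 0.66 ⇒ λ = −ln(0.66)/1420 = 0.000292617.
75th percentile: 1 − e^(−λt) = 0.75, t = −ln(0.25)/λ = 4737.58 hours.

4740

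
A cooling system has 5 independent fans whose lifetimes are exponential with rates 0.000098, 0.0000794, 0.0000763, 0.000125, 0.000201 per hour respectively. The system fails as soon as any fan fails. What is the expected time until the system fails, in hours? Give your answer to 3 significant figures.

1730

The time to first failure is exponential with rate Σλ = 0.000098 + 0.0000794 + 0.0000763 + 0.000125 + 0.000201 = 0.0005797.
E[min] = 1/Σλ = 1/0.0005797 = 1725.03 hours.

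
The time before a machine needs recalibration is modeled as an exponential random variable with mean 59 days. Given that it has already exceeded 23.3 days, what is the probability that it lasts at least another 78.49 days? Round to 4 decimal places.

0.2644

The rate is λ = 1/59 = 0.0169492 per day.
By the memoryless property, P(X > 23.3+78.49 | X > 23.3) = P(X > 78.49).
P(X > 78.49) = e^(−1.3303) ≈ 0.2644.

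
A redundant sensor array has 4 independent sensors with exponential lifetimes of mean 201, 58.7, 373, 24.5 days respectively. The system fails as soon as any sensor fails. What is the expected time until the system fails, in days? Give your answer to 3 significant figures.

15.3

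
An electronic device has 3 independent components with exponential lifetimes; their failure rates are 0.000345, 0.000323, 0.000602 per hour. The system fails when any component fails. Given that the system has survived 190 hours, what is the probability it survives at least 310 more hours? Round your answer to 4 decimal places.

0.6746

Time to first failure ~ Exp(Σλ) with Σλ = 0.00127.
By memorylessness, P(T > 190+310 | T > 190) = P(T > 310) = e^(−0.00127·310) ≈ 0.6746.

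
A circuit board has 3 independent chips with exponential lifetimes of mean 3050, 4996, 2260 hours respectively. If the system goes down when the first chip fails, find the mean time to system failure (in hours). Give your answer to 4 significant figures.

1030

The first failure time is exponential with rate Σλ_i = 1/3050 + 1/4996 + 1/2260 = 0.000970507 per hour.
E[min] = 1/Σλ = 1/0.000970507 = 1030.39 hours.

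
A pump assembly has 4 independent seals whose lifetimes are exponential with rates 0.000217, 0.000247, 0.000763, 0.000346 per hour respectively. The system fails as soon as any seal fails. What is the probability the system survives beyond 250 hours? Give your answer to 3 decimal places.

The time to first failure is exponential with rate Σλ = 0.000217 + 0.000247 + 0.000763 + 0.000346 = 0.001573.
P(min > 250) = e^(−0.001573·250) = e^(−0.39325) ≈ 0.675.

0.675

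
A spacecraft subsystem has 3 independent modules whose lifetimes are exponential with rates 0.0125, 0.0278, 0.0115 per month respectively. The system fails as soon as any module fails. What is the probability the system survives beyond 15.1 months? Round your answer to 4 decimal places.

0.4574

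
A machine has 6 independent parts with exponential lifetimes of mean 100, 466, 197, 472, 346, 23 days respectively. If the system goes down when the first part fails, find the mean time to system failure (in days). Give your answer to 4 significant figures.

The first failure time is exponential with rate Σλ_i = 1/100 + 1/466 + 1/197 + 1/472 + 1/346 + 1/23 = 0.0657091 per day.
E[min] = 1/Σλ = 1/0.0657091 = 15.2186 days.

15.22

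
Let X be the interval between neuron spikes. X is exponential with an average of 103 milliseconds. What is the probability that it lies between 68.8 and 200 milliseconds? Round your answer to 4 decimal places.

0.3693

The rate is λ = 1/103 = 0.00970874 per millisecond.
P(68.8 < X < 200) = e^(−λ·68.8) − e^(−λ·200) = 0.51275 − 0.14345 ≈ 0.3693.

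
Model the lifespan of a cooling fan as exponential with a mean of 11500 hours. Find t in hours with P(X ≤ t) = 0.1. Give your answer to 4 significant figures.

The rate is λ = 1/11500 = 0.0000869565 per hour.
Set 1 − e^(−λt) = 0.1, so t = −ln(0.9)/λ = 0.10536/0.0000869565 ≈ 1211.65 hours.

1212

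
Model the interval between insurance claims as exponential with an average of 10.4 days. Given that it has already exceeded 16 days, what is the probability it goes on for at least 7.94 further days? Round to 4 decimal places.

The rate is λ = 1/10.4 = 0.0961538 per day.
By the memoryless property, P(X > 16+7.94 | X > 16) = P(X > 7.94).
P(X > 7.94) = e^(−0.76346) ≈ 0.4661.

0.4661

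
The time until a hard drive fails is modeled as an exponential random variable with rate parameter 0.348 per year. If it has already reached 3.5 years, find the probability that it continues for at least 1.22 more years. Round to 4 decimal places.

0.6541

P(X > s+t | X > s) = e^(−λ(s+t))/e^(−λs) = e^(−λt), independent of s = 3.5.
P(X > 1.22) = e^(−0.42456) ≈ 0.6541.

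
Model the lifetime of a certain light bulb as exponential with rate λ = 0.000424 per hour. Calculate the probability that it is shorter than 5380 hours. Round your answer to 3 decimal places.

0.898

P(X ≤ 5380) = 1 − e^(−λ·5380) = 1 − e^(−2.2811) ≈ 0.898.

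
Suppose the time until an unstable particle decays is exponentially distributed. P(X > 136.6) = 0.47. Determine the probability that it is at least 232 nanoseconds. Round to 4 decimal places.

0.2774

e^(−λ·136.6) = 0.47 ⇒ λ = −ln(0.47)/136.6 = 0.00552725.
P(X > 232) = e^(−0.00552725·232) = e^(−1.2823) ≈ 0.2774.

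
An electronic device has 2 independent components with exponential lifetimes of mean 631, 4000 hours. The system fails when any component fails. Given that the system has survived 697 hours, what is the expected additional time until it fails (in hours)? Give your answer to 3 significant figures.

545

First-failure rate Σλ = 1/631 + 1/4000 = 0.00183479.
By memorylessness the expected residual is 1/Σλ = 545.023 hours, regardless of the 697 already elapsed.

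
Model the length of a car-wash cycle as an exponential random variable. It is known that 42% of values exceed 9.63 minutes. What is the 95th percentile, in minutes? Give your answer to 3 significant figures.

33.3

e^(−λ·9.63) = 0.42 ⇒ λ = −ln(0.42)/9.63 = 0.0900831.
95th percentile: 1 − e^(−λt) = 0.95, t = −ln(0.05)/λ = 33.2552 minutes.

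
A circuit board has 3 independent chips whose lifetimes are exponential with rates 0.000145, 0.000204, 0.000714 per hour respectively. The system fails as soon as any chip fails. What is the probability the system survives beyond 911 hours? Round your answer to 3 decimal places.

The time to first failure is exponential with rate Σλ = 0.000145 + 0.000204 + 0.000714 = 0.001063.
P(min > 911) = e^(−0.001063·911) = e^(−0.96839) ≈ 0.380.

0.380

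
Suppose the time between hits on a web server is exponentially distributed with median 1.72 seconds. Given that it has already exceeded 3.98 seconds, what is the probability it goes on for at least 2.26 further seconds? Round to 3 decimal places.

For an exponential, median = ln(2)/λ, so λ = ln 2 / 1.72 = 0.402993 per second.
By the memoryless property, P(X > 3.98+2.26 | X > 3.98) = P(X > 2.26).
P(X > 2.26) = e^(−0.91076) ≈ 0.402.

0.402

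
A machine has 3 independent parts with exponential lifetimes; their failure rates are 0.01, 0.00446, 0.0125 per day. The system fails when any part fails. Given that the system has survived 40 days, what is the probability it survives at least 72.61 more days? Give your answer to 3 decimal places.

Time to first failure ~ Exp(Σλ) with Σλ = 0.02696.
By memorylessness, P(T > 40+72.61 | T > 40) = P(T > 72.61) = e^(−0.02696·72.61) ≈ 0.141.

0.141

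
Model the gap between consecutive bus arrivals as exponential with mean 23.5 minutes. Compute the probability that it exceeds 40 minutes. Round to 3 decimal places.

0.182

The rate is λ = 1/23.5 = 0.0425532 per minute.
P(X > 40) = e^(−λ·40) = e^(−1.7021) ≈ 0.182.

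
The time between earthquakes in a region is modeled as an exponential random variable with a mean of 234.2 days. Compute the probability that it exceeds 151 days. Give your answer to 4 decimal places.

0.5248

The rate is λ = 1/234.2 = 0.00426985 per day.
P(X > 151) = e^(−λ·151) = e^(−0.64475) ≈ 0.5248.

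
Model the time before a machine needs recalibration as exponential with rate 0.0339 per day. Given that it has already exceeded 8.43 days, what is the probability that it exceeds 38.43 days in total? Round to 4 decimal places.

The exponential is memoryless, so the remaining time is again Exp(λ): the condition X > 8.43 is irrelevant.
P(X > 30) = e^(−1.017) ≈ 0.3617.

0.3617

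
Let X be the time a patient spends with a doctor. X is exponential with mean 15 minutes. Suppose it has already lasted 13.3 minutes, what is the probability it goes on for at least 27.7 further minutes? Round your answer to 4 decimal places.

0.1578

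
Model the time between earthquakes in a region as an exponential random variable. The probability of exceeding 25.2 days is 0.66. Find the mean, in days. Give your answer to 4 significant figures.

60.65

e^(−λ·25.2) = 0.66 ⇒ λ = −ln(0.66)/25.2 = 0.0164887.
Mean = 1/λ = 60.6476 days.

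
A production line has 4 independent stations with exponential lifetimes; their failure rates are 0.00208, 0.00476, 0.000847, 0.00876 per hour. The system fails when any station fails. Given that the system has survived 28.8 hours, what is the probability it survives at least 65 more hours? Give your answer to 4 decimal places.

Time to first failure ~ Exp(Σλ) with Σλ = 0.016447.
By memorylessness, P(T > 28.8+65 | T > 28.8) = P(T > 65) = e^(−0.016447·65) ≈ 0.3433.

0.3433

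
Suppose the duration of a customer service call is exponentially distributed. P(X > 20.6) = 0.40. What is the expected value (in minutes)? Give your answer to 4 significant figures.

e^(−λ·20.6) = 0.40 ⇒ λ = −ln(0.40)/20.6 = 0.0444801.
Mean = 1/λ = 22.4819 minutes.

22.48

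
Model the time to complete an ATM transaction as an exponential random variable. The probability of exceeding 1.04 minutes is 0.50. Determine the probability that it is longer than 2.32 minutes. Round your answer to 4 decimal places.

0.2130

e^(−λ·1.04) = 0.50 ⇒ λ = −ln(0.50)/1.04 = 0.666488.
P(X > 2.32) = e^(−0.666488·2.32) = e^(−1.5463) ≈ 0.2130.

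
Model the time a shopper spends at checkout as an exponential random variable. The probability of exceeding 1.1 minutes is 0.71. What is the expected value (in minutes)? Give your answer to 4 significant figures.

3.212

e^(−λ·1.1) = 0.71 ⇒ λ = −ln(0.71)/1.1 = 0.311355.
Mean = 1/λ = 3.21177 minutes.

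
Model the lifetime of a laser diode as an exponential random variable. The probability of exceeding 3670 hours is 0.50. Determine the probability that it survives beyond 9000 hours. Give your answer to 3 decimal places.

0.183

e^(−λ·3670) = 0.50 ⇒ λ = −ln(0.50)/3670 = 0.000188868.
P(X > 9000) = e^(−0.000188868·9000) = e^(−1.6998) ≈ 0.183.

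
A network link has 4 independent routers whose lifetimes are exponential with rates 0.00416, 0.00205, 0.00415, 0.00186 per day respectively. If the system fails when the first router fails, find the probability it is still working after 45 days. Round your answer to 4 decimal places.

0.5770

The time to first failure is exponential with rate Σλ = 0.00416 + 0.00205 + 0.00415 + 0.00186 = 0.01222.
P(min > 45) = e^(−0.01222·45) = e^(−0.5499) ≈ 0.5770.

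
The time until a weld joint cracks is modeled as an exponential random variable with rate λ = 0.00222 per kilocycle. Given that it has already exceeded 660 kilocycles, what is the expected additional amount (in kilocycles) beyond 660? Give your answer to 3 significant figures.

By memorylessness, the remaining amount past any threshold is again Exp(λ) with mean 1/λ = 450.45 kilocycles.

450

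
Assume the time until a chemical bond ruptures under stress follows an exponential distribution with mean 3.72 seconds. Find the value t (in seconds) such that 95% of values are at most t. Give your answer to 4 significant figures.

The rate is λ = 1/3.72 = 0.268817 per second.
Set 1 − e^(−λt) = 0.95, so t = −ln(0.05)/λ = 2.9957/0.268817 ≈ 11.1441 seconds.

11.14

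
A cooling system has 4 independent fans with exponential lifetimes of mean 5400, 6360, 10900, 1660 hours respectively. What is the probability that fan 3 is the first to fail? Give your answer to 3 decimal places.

0.089

Rates: λ_i = 1/mean_i → 0.000185185, 0.000157233, 0.0000917431, 0.00060241; Σλ = 0.00103657.
P(fan 3 first) = λ_3/Σλ = 0.0000917431/0.00103657 ≈ 0.089.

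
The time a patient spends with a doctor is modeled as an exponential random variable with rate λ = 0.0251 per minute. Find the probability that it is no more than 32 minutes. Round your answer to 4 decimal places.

0.5521

P(X ≤ 32) = 1 − e^(−λ·32) = 1 − e^(−0.8032) ≈ 0.5521.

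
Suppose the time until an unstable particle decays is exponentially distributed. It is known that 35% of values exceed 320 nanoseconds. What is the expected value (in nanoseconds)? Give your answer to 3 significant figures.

305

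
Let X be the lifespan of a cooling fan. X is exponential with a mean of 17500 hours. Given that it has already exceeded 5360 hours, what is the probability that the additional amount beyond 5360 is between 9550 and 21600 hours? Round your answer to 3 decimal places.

0.288

The rate is λ = 1/17500 = 0.0000571429 per hour.
Memoryless: the residual past 5360 is again Exp(λ).
P(9550 < residual < 21600) = e^(−λ·9550) − e^(−λ·21600) = 0.57943 − 0.29104 ≈ 0.288.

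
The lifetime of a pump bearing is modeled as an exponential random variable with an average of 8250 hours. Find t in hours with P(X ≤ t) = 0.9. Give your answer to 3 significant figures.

19000

The rate is λ = 1/8250 = 0.000121212 per hour.
Set 1 − e^(−λt) = 0.9, so t = −ln(0.1)/λ = 2.3026/0.000121212 ≈ 18996.3 hours.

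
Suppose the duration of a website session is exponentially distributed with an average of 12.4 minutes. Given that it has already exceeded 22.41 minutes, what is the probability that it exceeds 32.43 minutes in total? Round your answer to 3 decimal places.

0.446

The rate is λ = 1/12.4 = 0.0806452 per minute.
The exponential is memoryless, so the remaining time is again Exp(λ): the condition X > 22.41 is irrelevant.
P(X > 10.02) = e^(−0.80806) ≈ 0.446.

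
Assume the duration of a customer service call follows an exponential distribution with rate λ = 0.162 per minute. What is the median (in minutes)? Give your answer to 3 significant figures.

Set 1 − e^(−λt) = 0.5, so t = −ln(0.5)/λ = 0.69315/0.162 ≈ 4.27869 minutes.

4.28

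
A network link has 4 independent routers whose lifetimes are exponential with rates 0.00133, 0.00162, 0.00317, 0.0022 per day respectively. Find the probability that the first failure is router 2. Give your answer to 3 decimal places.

0.195

The time to first failure is exponential with rate Σλ = 0.00133 + 0.00162 + 0.00317 + 0.0022 = 0.00832.
P(router 2 first) = λ_2/Σλ = 0.00162/0.00832 ≈ 0.195.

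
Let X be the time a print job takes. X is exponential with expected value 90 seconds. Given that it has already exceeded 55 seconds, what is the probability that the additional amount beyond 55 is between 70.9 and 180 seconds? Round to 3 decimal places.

0.320

The rate is λ = 1/90 = 0.0111111 per second.
Memoryless: the residual past 55 is again Exp(λ).
P(70.9 < residual < 180) = e^(−λ·70.9) − e^(−λ·180) = 0.45485 − 0.13534 ≈ 0.320.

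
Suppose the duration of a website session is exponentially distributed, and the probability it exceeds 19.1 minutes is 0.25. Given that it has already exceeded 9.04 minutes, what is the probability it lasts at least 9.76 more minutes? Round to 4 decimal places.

From e^(−λ·19.1) = 0.25, λ = −ln(0.25)/19.1 = 0.0725809.
Memoryless: P(X > 9.04+9.76 | X > 9.04) = P(X > 9.76) = e^(−0.0725809·9.76) ≈ 0.4924.

0.4924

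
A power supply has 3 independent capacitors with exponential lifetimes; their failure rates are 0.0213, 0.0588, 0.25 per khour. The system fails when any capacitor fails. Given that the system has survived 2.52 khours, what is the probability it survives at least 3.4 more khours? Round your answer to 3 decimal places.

Time to first failure ~ Exp(Σλ) with Σλ = 0.3301.
By memorylessness, P(T > 2.52+3.4 | T > 2.52) = P(T > 3.4) = e^(−0.3301·3.4) ≈ 0.326.

0.326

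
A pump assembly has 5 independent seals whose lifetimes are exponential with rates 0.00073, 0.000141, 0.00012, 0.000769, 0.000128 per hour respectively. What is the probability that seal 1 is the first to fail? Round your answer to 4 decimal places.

0.3867

The time to first failure is exponential with rate Σλ = 0.00073 + 0.000141 + 0.00012 + 0.000769 + 0.000128 = 0.001888.
P(seal 1 first) = λ_1/Σλ = 0.00073/0.001888 ≈ 0.3867.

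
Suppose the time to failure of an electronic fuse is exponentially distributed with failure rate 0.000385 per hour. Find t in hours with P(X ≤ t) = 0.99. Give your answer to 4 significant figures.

11960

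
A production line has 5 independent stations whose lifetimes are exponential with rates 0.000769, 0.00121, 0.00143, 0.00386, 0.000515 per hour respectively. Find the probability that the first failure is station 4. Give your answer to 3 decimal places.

0.496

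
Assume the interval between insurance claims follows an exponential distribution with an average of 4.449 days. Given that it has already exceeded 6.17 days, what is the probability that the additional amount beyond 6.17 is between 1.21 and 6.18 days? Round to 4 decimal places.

The rate is λ = 1/4.449 = 0.22477 per day.
Memoryless: the residual past 6.17 is again Exp(λ).
P(1.21 < residual < 6.18) = e^(−λ·1.21) − e^(−λ·6.18) = 0.76188 − 0.24931 ≈ 0.5126.

0.5126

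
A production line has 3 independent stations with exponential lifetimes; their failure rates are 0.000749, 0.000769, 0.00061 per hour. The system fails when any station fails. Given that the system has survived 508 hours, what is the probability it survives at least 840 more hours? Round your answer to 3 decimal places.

Time to first failure ~ Exp(Σλ) with Σλ = 0.002128.
By memorylessness, P(T > 508+840 | T > 508) = P(T > 840) = e^(−0.002128·840) ≈ 0.167.

0.167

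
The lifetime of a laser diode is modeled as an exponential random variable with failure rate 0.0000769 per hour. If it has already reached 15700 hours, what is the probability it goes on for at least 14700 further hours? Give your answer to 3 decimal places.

0.323

The exponential is memoryless, so the remaining time is again Exp(λ): the condition X > 15700 is irrelevant.
P(X > 14700) = e^(−1.1304) ≈ 0.323.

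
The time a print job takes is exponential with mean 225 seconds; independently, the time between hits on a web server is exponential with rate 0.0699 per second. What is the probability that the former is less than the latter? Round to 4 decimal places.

λ_1 = 1/225 = 0.00444444, λ_2 = 0.0699.
For independent exponentials, P(the former < the latter) = λ_1/(λ_1+λ_2) = 0.00444444/0.0743444 ≈ 0.0598.

0.0598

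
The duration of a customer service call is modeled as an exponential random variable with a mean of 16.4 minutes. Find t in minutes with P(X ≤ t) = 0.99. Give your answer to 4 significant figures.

75.52

The rate is λ = 1/16.4 = 0.0609756 per minute.
Set 1 − e^(−λt) = 0.99, so t = −ln(0.01)/λ = 4.6052/0.0609756 ≈ 75.5248 minutes.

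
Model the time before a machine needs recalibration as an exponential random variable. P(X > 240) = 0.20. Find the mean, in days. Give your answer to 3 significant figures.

e^(−λ·240) = 0.20 ⇒ λ = −ln(0.20)/240 = 0.00670599.
Mean = 1/λ = 149.12 days.

149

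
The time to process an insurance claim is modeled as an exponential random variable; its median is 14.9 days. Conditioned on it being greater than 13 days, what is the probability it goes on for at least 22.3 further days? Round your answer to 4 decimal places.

For an exponential, median = ln(2)/λ, so λ = ln 2 / 14.9 = 0.0465199 per day.
The exponential is memoryless, so the remaining time is again Exp(λ): the condition X > 13 is irrelevant.
P(X > 22.3) = e^(−1.0374) ≈ 0.3544.

0.3544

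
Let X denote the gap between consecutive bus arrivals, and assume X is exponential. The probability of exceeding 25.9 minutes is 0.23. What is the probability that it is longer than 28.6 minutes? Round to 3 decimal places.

0.197

e^(−λ·25.9) = 0.23 ⇒ λ = −ln(0.23)/25.9 = 0.0567442.
P(X > 28.6) = e^(−0.0567442·28.6) = e^(−1.6229) ≈ 0.197.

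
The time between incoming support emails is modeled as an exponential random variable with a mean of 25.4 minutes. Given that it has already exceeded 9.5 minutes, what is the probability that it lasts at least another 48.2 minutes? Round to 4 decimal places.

The rate is λ = 1/25.4 = 0.0393701 per minute.
By the memoryless property, P(X > 9.5+48.2 | X > 9.5) = P(X > 48.2).
P(X > 48.2) = e^(−1.8976) ≈ 0.1499.

0.1499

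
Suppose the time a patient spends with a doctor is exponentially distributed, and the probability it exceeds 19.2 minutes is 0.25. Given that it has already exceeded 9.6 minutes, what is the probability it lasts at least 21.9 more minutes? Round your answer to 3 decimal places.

From e^(−λ·19.2) = 0.25, λ = −ln(0.25)/19.2 = 0.0722028.
Memoryless: P(X > 9.6+21.9 | X > 9.6) = P(X > 21.9) = e^(−0.0722028·21.9) ≈ 0.206.

0.206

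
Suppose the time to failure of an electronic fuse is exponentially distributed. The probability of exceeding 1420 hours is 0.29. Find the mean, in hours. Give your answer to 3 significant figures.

e^(−λ·1420) = 0.29 ⇒ λ = −ln(0.29)/1420 = 0.000871743.
Mean = 1/λ = 1147.13 hours.

1150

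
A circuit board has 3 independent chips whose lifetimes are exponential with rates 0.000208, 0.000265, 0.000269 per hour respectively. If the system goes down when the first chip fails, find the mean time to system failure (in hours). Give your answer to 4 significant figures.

1348

The time to first failure is exponential with rate Σλ = 0.000208 + 0.000265 + 0.000269 = 0.000742.
E[min] = 1/Σλ = 1/0.000742 = 1347.71 hours.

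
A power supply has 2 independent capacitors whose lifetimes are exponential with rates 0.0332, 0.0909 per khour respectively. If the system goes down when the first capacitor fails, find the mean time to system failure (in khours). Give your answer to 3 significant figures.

The time to first failure is exponential with rate Σλ = 0.0332 + 0.0909 = 0.1241.
E[min] = 1/Σλ = 1/0.1241 = 8.05802 khours.

8.06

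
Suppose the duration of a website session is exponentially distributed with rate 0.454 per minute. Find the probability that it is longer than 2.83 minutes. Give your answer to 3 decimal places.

P(X > 2.83) = e^(−λ·2.83) = e^(−1.2848) ≈ 0.277.

0.277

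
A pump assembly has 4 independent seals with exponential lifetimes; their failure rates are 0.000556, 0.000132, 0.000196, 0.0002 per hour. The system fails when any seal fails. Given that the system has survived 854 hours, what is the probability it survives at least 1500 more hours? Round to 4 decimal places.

Time to first failure ~ Exp(Σλ) with Σλ = 0.001084.
By memorylessness, P(T > 854+1500 | T > 854) = P(T > 1500) = e^(−0.001084·1500) ≈ 0.1967.

0.1967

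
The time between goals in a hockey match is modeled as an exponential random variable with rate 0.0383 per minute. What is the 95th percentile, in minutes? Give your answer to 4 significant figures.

78.22

Set 1 − e^(−λt) = 0.95, so t = −ln(0.05)/λ = 2.9957/0.0383 ≈ 78.2176 minutes.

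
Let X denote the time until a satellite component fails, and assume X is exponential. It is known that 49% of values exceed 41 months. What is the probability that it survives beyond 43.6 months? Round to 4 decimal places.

0.4683

e^(−λ·41) = 0.49 ⇒ λ = −ln(0.49)/41 = 0.0173988.
P(X > 43.6) = e^(−0.0173988·43.6) = e^(−0.75859) ≈ 0.4683.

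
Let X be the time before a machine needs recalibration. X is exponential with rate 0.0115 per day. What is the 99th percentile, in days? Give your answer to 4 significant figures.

Set 1 − e^(−λt) = 0.99, so t = −ln(0.01)/λ = 4.6052/0.0115 ≈ 400.45 days.

400.4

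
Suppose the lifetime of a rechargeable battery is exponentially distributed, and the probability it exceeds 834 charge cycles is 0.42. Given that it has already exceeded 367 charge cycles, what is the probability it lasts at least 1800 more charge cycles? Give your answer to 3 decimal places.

0.154

From e^(−λ·834) = 0.42, λ = −ln(0.42)/834 = 0.00104017.
Memoryless: P(X > 367+1800 | X > 367) = P(X > 1800) = e^(−0.00104017·1800) ≈ 0.154.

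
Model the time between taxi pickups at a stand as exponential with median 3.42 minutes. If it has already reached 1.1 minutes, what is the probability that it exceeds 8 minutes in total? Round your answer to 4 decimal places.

0.2470

For an exponential, median = ln(2)/λ, so λ = ln 2 / 3.42 = 0.202675 per minute.
By the memoryless property, P(X > 1.1+6.9 | X > 1.1) = P(X > 6.9).
P(X > 6.9) = e^(−1.3985) ≈ 0.2470.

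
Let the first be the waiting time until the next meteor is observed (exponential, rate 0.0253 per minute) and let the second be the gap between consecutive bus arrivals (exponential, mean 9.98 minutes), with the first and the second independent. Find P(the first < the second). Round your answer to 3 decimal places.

0.202

λ_1 = 0.0253, λ_2 = 1/9.98 = 0.1002.
For independent exponentials, P(the first < the second) = λ_1/(λ_1+λ_2) = 0.0253/0.1255 ≈ 0.202.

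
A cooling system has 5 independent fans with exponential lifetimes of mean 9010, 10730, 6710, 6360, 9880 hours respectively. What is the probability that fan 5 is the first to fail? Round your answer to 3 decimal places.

0.165

Rates: λ_i = 1/mean_i → 0.000110988, 0.0000931966, 0.000149031, 0.000157233, 0.000101215; Σλ = 0.000611663.
P(fan 5 first) = λ_5/Σλ = 0.000101215/0.000611663 ≈ 0.165.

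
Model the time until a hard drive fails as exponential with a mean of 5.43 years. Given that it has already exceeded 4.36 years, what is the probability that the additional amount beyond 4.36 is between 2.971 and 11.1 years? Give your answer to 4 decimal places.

The rate is λ = 1/5.43 = 0.184162 per year.
Memoryless: the residual past 4.36 is again Exp(λ).
P(2.971 < residual < 11.1) = e^(−λ·2.971) − e^(−λ·11.1) = 0.57860 − 0.12948 ≈ 0.4491.

0.4491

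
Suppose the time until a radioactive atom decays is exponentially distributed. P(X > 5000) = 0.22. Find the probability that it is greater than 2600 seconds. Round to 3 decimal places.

e^(−λ·5000) = 0.22 ⇒ λ = −ln(0.22)/5000 = 0.000302826.
P(X > 2600) = e^(−0.000302826·2600) = e^(−0.78735) ≈ 0.455.

0.455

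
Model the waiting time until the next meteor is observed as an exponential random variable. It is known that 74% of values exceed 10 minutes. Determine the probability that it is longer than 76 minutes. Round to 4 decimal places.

0.1014

e^(−λ·10) = 0.74 ⇒ λ = −ln(0.74)/10 = 0.0301105.
P(X > 76) = e^(−0.0301105·76) = e^(−2.2884) ≈ 0.1014.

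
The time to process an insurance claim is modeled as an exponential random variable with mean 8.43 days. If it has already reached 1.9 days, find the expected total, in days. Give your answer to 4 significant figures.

10.33

The rate is λ = 1/8.43 = 0.118624 per day.
By memorylessness, E[X | X > 1.9] = 1.9 + 1/λ = 1.9 + 8.43 = 10.33 days.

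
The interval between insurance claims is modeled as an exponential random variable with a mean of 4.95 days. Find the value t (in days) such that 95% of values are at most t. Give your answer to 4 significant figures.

14.83

The rate is λ = 1/4.95 = 0.20202 per day.
Set 1 − e^(−λt) = 0.95, so t = −ln(0.05)/λ = 2.9957/0.20202 ≈ 14.8289 days.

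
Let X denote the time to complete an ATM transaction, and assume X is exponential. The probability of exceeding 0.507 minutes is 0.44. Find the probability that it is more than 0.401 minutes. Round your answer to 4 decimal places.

e^(−λ·0.507) = 0.44 ⇒ λ = −ln(0.44)/0.507 = 1.61929.
P(X > 0.401) = e^(−1.61929·0.401) = e^(−0.64934) ≈ 0.5224.

0.5224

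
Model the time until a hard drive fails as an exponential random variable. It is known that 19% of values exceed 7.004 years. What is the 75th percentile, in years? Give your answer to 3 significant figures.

5.85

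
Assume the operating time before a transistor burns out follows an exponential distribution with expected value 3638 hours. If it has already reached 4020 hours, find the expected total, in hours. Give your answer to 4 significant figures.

The rate is λ = 1/3638 = 0.000274876 per hour.
By memorylessness, E[X | X > 4020] = 4020 + 1/λ = 4020 + 3638 = 7658 hours.

7658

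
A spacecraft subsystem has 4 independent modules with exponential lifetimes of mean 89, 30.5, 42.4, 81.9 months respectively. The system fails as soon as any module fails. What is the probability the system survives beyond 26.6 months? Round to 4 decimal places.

The first failure time is exponential with rate Σλ_i = 1/89 + 1/30.5 + 1/42.4 + 1/81.9 = 0.0798178 per month.
P(min > 26.6) = e^(−0.0798178·26.6) = e^(−2.1232) ≈ 0.1197.

0.1197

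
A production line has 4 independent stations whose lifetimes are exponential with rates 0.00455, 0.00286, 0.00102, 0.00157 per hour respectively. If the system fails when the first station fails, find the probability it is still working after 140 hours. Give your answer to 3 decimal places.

0.247

The time to first failure is exponential with rate Σλ = 0.00455 + 0.00286 + 0.00102 + 0.00157 = 0.01.
P(min > 140) = e^(−0.01·140) = e^(−1.4) ≈ 0.247.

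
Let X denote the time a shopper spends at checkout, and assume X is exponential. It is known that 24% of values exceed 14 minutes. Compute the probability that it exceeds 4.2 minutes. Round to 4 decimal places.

e^(−λ·14) = 0.24 ⇒ λ = −ln(0.24)/14 = 0.101937.
P(X > 4.2) = e^(−0.101937·4.2) = e^(−0.42813) ≈ 0.6517.

0.6517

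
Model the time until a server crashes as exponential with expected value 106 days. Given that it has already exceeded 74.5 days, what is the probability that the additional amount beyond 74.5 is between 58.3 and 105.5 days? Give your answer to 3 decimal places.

0.207

The rate is λ = 1/106 = 0.00943396 per day.
Memoryless: the residual past 74.5 is again Exp(λ).
P(58.3 < residual < 105.5) = e^(−λ·58.3) − e^(−λ·105.5) = 0.57695 − 0.36962 ≈ 0.207.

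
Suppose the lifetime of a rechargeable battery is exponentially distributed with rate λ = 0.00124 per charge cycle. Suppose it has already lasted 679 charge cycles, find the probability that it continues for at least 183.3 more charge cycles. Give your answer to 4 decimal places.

By the memoryless property, P(X > 679+183.3 | X > 679) = P(X > 183.3).
P(X > 183.3) = e^(−0.22729) ≈ 0.7967.

0.7967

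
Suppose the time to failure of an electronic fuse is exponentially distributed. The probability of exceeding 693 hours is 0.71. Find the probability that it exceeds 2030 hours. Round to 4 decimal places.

e^(−λ·693) = 0.71 ⇒ λ = −ln(0.71)/693 = 0.000494214.
P(X > 2030) = e^(−0.000494214·2030) = e^(−1.0033) ≈ 0.3667.

0.3667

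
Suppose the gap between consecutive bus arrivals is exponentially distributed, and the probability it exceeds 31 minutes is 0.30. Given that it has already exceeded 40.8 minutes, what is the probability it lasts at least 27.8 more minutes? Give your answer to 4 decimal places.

From e^(−λ·31) = 0.30, λ = −ln(0.30)/31 = 0.0388378.
Memoryless: P(X > 40.8+27.8 | X > 40.8) = P(X > 27.8) = e^(−0.0388378·27.8) ≈ 0.3397.

0.3397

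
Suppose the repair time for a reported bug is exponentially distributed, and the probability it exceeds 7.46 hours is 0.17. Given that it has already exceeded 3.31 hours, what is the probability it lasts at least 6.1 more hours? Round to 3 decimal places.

From e^(−λ·7.46) = 0.17, λ = −ln(0.17)/7.46 = 0.237528.
Memoryless: P(X > 3.31+6.1 | X > 3.31) = P(X > 6.1) = e^(−0.237528·6.1) ≈ 0.235.

0.235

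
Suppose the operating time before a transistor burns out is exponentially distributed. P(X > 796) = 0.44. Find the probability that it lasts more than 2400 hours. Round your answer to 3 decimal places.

0.084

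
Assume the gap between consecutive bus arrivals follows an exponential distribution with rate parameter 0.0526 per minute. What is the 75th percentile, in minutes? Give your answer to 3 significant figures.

26.4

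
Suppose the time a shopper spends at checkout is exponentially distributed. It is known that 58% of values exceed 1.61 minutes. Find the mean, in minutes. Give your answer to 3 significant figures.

e^(−λ·1.61) = 0.58 ⇒ λ = −ln(0.58)/1.61 = 0.33834.
Mean = 1/λ = 2.95561 minutes.

2.96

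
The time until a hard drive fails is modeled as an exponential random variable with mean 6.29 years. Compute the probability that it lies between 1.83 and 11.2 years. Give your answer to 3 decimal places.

0.579

The rate is λ = 1/6.29 = 0.158983 per year.
P(1.83 < X < 11.2) = e^(−λ·1.83) − e^(−λ·11.2) = 0.74756 − 0.16854 ≈ 0.579.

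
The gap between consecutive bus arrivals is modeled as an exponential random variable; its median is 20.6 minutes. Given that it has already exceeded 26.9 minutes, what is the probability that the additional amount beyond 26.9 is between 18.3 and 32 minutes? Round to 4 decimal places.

For an exponential, median = ln(2)/λ, so λ = ln 2 / 20.6 = 0.0336479 per minute.
Memoryless: the residual past 26.9 is again Exp(λ).
P(18.3 < residual < 32) = e^(−λ·18.3) − e^(−λ·32) = 0.54023 − 0.34071 ≈ 0.1995.

0.1995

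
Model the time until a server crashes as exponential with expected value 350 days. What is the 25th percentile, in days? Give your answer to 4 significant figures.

The rate is λ = 1/350 = 0.00285714 per day.
Set 1 − e^(−λt) = 0.25, so t = −ln(0.75)/λ = 0.28768/0.00285714 ≈ 100.689 days.

100.7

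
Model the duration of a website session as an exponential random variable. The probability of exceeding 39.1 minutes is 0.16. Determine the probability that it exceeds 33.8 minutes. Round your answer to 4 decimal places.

0.2051

e^(−λ·39.1) = 0.16 ⇒ λ = −ln(0.16)/39.1 = 0.0468691.
P(X > 33.8) = e^(−0.0468691·33.8) = e^(−1.5842) ≈ 0.2051.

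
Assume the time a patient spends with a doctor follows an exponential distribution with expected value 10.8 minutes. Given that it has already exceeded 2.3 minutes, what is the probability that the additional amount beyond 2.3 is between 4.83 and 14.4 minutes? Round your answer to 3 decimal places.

0.376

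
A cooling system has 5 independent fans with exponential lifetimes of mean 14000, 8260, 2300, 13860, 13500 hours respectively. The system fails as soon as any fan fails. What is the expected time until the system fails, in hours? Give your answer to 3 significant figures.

1290

The first failure time is exponential with rate Σλ_i = 1/14000 + 1/8260 + 1/2300 + 1/13860 + 1/13500 = 0.000773501 per hour.
E[min] = 1/Σλ = 1/0.000773501 = 1292.82 hours.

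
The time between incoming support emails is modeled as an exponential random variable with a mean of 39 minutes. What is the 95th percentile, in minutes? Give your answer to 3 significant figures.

The rate is λ = 1/39 = 0.025641 per minute.
Set 1 − e^(−λt) = 0.95, so t = −ln(0.05)/λ = 2.9957/0.025641 ≈ 116.834 minutes.

117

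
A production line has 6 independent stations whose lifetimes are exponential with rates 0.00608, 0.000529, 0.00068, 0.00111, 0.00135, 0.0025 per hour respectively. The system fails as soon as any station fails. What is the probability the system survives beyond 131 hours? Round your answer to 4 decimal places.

0.2010

The time to first failure is exponential with rate Σλ = 0.00608 + 0.000529 + 0.00068 + 0.00111 + 0.00135 + 0.0025 = 0.012249.
P(min > 131) = e^(−0.012249·131) = e^(−1.6046) ≈ 0.2010.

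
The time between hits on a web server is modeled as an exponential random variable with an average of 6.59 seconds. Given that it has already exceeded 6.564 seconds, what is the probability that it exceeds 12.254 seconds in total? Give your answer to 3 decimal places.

The rate is λ = 1/6.59 = 0.151745 per second.
P(X > s+t | X > s) = e^(−λ(s+t))/e^(−λs) = e^(−λt), independent of s = 6.564.
P(X > 5.69) = e^(−0.86343) ≈ 0.422.

0.422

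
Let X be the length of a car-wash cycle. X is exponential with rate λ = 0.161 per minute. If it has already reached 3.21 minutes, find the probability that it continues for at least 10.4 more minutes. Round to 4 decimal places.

0.1874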